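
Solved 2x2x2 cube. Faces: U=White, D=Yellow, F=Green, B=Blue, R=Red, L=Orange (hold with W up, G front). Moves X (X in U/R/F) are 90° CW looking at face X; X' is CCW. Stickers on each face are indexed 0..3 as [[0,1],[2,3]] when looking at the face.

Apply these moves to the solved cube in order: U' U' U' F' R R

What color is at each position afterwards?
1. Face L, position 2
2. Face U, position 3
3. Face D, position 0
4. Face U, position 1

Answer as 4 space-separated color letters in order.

Answer: O Y G O

Derivation:
After move 1 (U'): U=WWWW F=OOGG R=GGRR B=RRBB L=BBOO
After move 2 (U'): U=WWWW F=BBGG R=OORR B=GGBB L=RROO
After move 3 (U'): U=WWWW F=RRGG R=BBRR B=OOBB L=GGOO
After move 4 (F'): F=RGRG U=WWBR R=YBYR D=GOYY L=GWOW
After move 5 (R): R=YYRB U=WGBG F=RORY D=GBYO B=ROWB
After move 6 (R): R=RYBY U=WOBY F=RBRO D=GWYR B=GOGB
Query 1: L[2] = O
Query 2: U[3] = Y
Query 3: D[0] = G
Query 4: U[1] = O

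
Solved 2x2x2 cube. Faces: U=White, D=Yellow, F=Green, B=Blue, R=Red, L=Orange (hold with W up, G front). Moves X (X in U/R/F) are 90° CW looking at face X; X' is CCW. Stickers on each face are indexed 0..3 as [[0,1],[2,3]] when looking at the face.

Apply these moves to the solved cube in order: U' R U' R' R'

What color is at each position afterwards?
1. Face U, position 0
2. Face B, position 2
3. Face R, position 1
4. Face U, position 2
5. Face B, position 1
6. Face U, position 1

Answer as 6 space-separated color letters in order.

After move 1 (U'): U=WWWW F=OOGG R=GGRR B=RRBB L=BBOO
After move 2 (R): R=RGRG U=WOWG F=OYGY D=YBYR B=WRWB
After move 3 (U'): U=OGWW F=BBGY R=OYRG B=RGWB L=WROO
After move 4 (R'): R=YGOR U=OWWR F=BGGW D=YBYY B=RGBB
After move 5 (R'): R=GRYO U=OBWR F=BWGR D=YGYW B=YGBB
Query 1: U[0] = O
Query 2: B[2] = B
Query 3: R[1] = R
Query 4: U[2] = W
Query 5: B[1] = G
Query 6: U[1] = B

Answer: O B R W G B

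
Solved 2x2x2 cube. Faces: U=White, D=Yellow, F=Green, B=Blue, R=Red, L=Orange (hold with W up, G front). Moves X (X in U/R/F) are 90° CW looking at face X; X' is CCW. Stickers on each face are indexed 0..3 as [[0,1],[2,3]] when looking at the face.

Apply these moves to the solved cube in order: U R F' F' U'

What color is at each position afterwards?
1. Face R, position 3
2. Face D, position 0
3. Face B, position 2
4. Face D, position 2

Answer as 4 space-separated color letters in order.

After move 1 (U): U=WWWW F=RRGG R=BBRR B=OOBB L=GGOO
After move 2 (R): R=RBRB U=WRWG F=RYGY D=YBYO B=WOWB
After move 3 (F'): F=YYRG U=WRRR R=BBYB D=GOYO L=GGOW
After move 4 (F'): F=YGYR U=WRBY R=OBGB D=GWYO L=GROR
After move 5 (U'): U=RYWB F=GRYR R=YGGB B=OBWB L=WOOR
Query 1: R[3] = B
Query 2: D[0] = G
Query 3: B[2] = W
Query 4: D[2] = Y

Answer: B G W Y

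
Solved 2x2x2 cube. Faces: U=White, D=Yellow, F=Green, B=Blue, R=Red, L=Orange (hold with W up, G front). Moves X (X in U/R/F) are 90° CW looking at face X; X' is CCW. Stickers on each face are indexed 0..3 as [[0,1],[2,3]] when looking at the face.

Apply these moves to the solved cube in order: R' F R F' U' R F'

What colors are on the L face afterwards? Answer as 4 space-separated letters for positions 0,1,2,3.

After move 1 (R'): R=RRRR U=WBWB F=GWGW D=YGYG B=YBYB
After move 2 (F): F=GGWW U=WBOO R=WRBR D=RRYG L=OYOG
After move 3 (R): R=BWRR U=WGOW F=GRWG D=RYYY B=OBBB
After move 4 (F'): F=RGGW U=WGBR R=YWRR D=YGYY L=OWOO
After move 5 (U'): U=GRWB F=OWGW R=RGRR B=YWBB L=OBOO
After move 6 (R): R=RRRG U=GWWW F=OGGY D=YBYY B=BWRB
After move 7 (F'): F=GYOG U=GWRR R=BRYG D=BOYY L=OWOW
Query: L face = OWOW

Answer: O W O W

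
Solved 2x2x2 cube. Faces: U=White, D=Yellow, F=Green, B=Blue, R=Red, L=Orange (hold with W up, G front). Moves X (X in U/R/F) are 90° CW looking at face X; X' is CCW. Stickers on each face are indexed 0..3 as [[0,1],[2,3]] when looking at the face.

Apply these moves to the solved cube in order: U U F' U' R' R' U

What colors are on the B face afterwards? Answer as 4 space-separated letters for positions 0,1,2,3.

Answer: G G W B

Derivation:
After move 1 (U): U=WWWW F=RRGG R=BBRR B=OOBB L=GGOO
After move 2 (U): U=WWWW F=BBGG R=OORR B=GGBB L=RROO
After move 3 (F'): F=BGBG U=WWOR R=YOYR D=ROYY L=RWOW
After move 4 (U'): U=WRWO F=RWBG R=BGYR B=YOBB L=GGOW
After move 5 (R'): R=GRBY U=WBWY F=RRBO D=RWYG B=YOOB
After move 6 (R'): R=RYGB U=WOWY F=RBBY D=RRYO B=GOWB
After move 7 (U): U=WWYO F=RYBY R=GOGB B=GGWB L=RBOW
Query: B face = GGWB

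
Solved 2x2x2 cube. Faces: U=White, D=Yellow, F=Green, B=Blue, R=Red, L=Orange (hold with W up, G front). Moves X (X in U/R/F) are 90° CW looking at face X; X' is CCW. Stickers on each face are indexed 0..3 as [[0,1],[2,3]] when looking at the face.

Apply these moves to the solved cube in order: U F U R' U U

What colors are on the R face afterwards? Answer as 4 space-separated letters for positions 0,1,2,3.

Answer: G R O W

Derivation:
After move 1 (U): U=WWWW F=RRGG R=BBRR B=OOBB L=GGOO
After move 2 (F): F=GRGR U=WWOG R=WBWR D=RBYY L=GYOY
After move 3 (U): U=OWGW F=WBGR R=OOWR B=GYBB L=GROY
After move 4 (R'): R=OROW U=OBGG F=WWGW D=RBYR B=YYBB
After move 5 (U): U=GOGB F=ORGW R=YYOW B=GRBB L=WWOY
After move 6 (U): U=GGBO F=YYGW R=GROW B=WWBB L=OROY
Query: R face = GROW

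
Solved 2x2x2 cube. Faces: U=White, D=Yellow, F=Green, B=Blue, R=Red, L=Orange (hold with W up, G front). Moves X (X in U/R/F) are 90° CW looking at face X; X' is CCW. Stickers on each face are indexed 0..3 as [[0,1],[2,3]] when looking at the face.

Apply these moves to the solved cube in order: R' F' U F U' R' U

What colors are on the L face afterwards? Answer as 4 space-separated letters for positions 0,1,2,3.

After move 1 (R'): R=RRRR U=WBWB F=GWGW D=YGYG B=YBYB
After move 2 (F'): F=WWGG U=WBRR R=GRYR D=OOYG L=OBOW
After move 3 (U): U=RWRB F=GRGG R=YBYR B=OBYB L=WWOW
After move 4 (F): F=GGGR U=RWWW R=RBBR D=YYYG L=WOOO
After move 5 (U'): U=WWRW F=WOGR R=GGBR B=RBYB L=OBOO
After move 6 (R'): R=GRGB U=WYRR F=WWGW D=YOYR B=GBYB
After move 7 (U): U=RWRY F=GRGW R=GBGB B=OBYB L=WWOO
Query: L face = WWOO

Answer: W W O O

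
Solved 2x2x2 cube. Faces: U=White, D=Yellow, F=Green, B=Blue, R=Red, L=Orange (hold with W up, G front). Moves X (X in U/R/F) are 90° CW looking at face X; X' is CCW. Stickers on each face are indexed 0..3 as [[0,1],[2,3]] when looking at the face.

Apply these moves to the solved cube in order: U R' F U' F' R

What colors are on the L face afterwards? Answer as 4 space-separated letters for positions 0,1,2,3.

After move 1 (U): U=WWWW F=RRGG R=BBRR B=OOBB L=GGOO
After move 2 (R'): R=BRBR U=WBWO F=RWGW D=YRYG B=YOYB
After move 3 (F): F=GRWW U=WBOG R=WROR D=BBYG L=GYOR
After move 4 (U'): U=BGWO F=GYWW R=GROR B=WRYB L=YOOR
After move 5 (F'): F=YWGW U=BGGO R=BRBR D=ORYG L=YOOW
After move 6 (R): R=BBRR U=BWGW F=YRGG D=OYYW B=ORGB
Query: L face = YOOW

Answer: Y O O W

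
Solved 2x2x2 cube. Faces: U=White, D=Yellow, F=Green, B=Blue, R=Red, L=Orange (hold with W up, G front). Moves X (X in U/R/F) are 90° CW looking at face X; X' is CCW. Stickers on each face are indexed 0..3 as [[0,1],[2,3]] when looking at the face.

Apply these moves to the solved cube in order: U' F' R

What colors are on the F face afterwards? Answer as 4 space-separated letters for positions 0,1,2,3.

Answer: O O O Y

Derivation:
After move 1 (U'): U=WWWW F=OOGG R=GGRR B=RRBB L=BBOO
After move 2 (F'): F=OGOG U=WWGR R=YGYR D=BOYY L=BWOW
After move 3 (R): R=YYRG U=WGGG F=OOOY D=BBYR B=RRWB
Query: F face = OOOY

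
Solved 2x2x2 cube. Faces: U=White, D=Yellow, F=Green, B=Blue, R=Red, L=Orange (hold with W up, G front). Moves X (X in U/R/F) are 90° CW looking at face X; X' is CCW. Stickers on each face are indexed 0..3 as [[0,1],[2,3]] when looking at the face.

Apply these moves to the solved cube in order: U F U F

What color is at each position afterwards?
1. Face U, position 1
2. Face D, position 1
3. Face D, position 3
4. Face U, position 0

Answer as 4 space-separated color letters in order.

After move 1 (U): U=WWWW F=RRGG R=BBRR B=OOBB L=GGOO
After move 2 (F): F=GRGR U=WWOG R=WBWR D=RBYY L=GYOY
After move 3 (U): U=OWGW F=WBGR R=OOWR B=GYBB L=GROY
After move 4 (F): F=GWRB U=OWYR R=GOWR D=WOYY L=GROB
Query 1: U[1] = W
Query 2: D[1] = O
Query 3: D[3] = Y
Query 4: U[0] = O

Answer: W O Y O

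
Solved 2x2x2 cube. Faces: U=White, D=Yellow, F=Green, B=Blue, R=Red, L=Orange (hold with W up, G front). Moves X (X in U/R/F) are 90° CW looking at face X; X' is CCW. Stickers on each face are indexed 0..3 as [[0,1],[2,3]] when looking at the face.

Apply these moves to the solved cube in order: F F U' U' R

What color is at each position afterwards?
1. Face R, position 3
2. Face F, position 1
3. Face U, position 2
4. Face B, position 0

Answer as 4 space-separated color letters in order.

After move 1 (F): F=GGGG U=WWOO R=WRWR D=RRYY L=OYOY
After move 2 (F): F=GGGG U=WWYY R=OROR D=WWYY L=OROR
After move 3 (U'): U=WYWY F=ORGG R=GGOR B=ORBB L=BBOR
After move 4 (U'): U=YYWW F=BBGG R=OROR B=GGBB L=OROR
After move 5 (R): R=OORR U=YBWG F=BWGY D=WBYG B=WGYB
Query 1: R[3] = R
Query 2: F[1] = W
Query 3: U[2] = W
Query 4: B[0] = W

Answer: R W W W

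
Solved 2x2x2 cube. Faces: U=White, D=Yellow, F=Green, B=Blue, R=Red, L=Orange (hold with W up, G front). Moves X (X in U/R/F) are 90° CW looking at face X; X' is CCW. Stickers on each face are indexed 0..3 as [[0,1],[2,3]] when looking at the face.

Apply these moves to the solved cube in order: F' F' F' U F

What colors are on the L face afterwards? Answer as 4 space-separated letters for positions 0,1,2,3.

After move 1 (F'): F=GGGG U=WWRR R=YRYR D=OOYY L=OWOW
After move 2 (F'): F=GGGG U=WWYY R=OROR D=WWYY L=OROR
After move 3 (F'): F=GGGG U=WWOO R=WRWR D=RRYY L=OYOY
After move 4 (U): U=OWOW F=WRGG R=BBWR B=OYBB L=GGOY
After move 5 (F): F=GWGR U=OWYG R=OBWR D=WBYY L=GROR
Query: L face = GROR

Answer: G R O R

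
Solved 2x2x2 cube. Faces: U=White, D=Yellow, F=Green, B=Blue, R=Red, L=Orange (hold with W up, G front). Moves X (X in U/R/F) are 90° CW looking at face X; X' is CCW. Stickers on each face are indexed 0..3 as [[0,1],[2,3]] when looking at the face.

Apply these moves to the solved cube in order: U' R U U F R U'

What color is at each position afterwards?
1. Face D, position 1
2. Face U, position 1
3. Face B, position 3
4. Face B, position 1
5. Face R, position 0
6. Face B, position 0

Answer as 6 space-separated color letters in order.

After move 1 (U'): U=WWWW F=OOGG R=GGRR B=RRBB L=BBOO
After move 2 (R): R=RGRG U=WOWG F=OYGY D=YBYR B=WRWB
After move 3 (U): U=WWGO F=RGGY R=WRRG B=BBWB L=OYOO
After move 4 (U): U=GWOW F=WRGY R=BBRG B=OYWB L=RGOO
After move 5 (F): F=GWYR U=GWOG R=OBWG D=RBYR L=RYOB
After move 6 (R): R=WOGB U=GWOR F=GBYR D=RWYO B=GYWB
After move 7 (U'): U=WRGO F=RYYR R=GBGB B=WOWB L=GYOB
Query 1: D[1] = W
Query 2: U[1] = R
Query 3: B[3] = B
Query 4: B[1] = O
Query 5: R[0] = G
Query 6: B[0] = W

Answer: W R B O G W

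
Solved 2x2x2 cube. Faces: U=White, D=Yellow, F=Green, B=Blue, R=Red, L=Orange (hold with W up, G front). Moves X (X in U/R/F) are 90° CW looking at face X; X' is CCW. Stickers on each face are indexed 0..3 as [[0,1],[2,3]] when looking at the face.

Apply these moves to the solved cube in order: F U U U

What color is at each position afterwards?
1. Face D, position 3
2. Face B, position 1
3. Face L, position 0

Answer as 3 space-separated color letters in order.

Answer: Y R B

Derivation:
After move 1 (F): F=GGGG U=WWOO R=WRWR D=RRYY L=OYOY
After move 2 (U): U=OWOW F=WRGG R=BBWR B=OYBB L=GGOY
After move 3 (U): U=OOWW F=BBGG R=OYWR B=GGBB L=WROY
After move 4 (U): U=WOWO F=OYGG R=GGWR B=WRBB L=BBOY
Query 1: D[3] = Y
Query 2: B[1] = R
Query 3: L[0] = B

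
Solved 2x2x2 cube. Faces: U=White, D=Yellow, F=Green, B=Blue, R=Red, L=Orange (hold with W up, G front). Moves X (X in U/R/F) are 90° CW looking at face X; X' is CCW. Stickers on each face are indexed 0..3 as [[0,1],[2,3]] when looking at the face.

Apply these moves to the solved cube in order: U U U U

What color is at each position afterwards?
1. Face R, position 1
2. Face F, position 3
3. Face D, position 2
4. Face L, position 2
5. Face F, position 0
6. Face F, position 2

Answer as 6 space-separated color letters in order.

Answer: R G Y O G G

Derivation:
After move 1 (U): U=WWWW F=RRGG R=BBRR B=OOBB L=GGOO
After move 2 (U): U=WWWW F=BBGG R=OORR B=GGBB L=RROO
After move 3 (U): U=WWWW F=OOGG R=GGRR B=RRBB L=BBOO
After move 4 (U): U=WWWW F=GGGG R=RRRR B=BBBB L=OOOO
Query 1: R[1] = R
Query 2: F[3] = G
Query 3: D[2] = Y
Query 4: L[2] = O
Query 5: F[0] = G
Query 6: F[2] = G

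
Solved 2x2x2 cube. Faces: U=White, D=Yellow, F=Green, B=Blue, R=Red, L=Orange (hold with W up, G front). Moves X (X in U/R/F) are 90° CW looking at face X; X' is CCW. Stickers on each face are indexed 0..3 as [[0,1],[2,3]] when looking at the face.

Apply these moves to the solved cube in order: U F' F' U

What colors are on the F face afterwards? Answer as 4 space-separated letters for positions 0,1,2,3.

Answer: O B R R

Derivation:
After move 1 (U): U=WWWW F=RRGG R=BBRR B=OOBB L=GGOO
After move 2 (F'): F=RGRG U=WWBR R=YBYR D=GOYY L=GWOW
After move 3 (F'): F=GGRR U=WWYY R=OBGR D=WWYY L=GROB
After move 4 (U): U=YWYW F=OBRR R=OOGR B=GRBB L=GGOB
Query: F face = OBRR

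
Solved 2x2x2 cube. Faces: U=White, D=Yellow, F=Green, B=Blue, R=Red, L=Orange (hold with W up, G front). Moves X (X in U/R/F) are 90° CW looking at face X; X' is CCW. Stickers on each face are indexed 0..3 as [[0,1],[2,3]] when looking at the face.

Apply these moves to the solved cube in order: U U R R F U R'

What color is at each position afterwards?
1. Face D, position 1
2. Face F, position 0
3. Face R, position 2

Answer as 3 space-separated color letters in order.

Answer: R W G

Derivation:
After move 1 (U): U=WWWW F=RRGG R=BBRR B=OOBB L=GGOO
After move 2 (U): U=WWWW F=BBGG R=OORR B=GGBB L=RROO
After move 3 (R): R=RORO U=WBWG F=BYGY D=YBYG B=WGWB
After move 4 (R): R=RROO U=WYWY F=BBGG D=YWYW B=GGBB
After move 5 (F): F=GBGB U=WYOR R=WRYO D=ORYW L=RYOW
After move 6 (U): U=OWRY F=WRGB R=GGYO B=RYBB L=GBOW
After move 7 (R'): R=GOGY U=OBRR F=WWGY D=ORYB B=WYRB
Query 1: D[1] = R
Query 2: F[0] = W
Query 3: R[2] = G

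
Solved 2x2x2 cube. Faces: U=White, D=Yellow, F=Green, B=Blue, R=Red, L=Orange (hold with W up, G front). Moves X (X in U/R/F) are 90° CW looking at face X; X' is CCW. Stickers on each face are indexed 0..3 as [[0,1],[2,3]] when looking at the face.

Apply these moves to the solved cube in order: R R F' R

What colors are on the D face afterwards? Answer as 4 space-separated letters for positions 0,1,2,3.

After move 1 (R): R=RRRR U=WGWG F=GYGY D=YBYB B=WBWB
After move 2 (R): R=RRRR U=WYWY F=GBGB D=YWYW B=GBGB
After move 3 (F'): F=BBGG U=WYRR R=WRYR D=OOYW L=OYOW
After move 4 (R): R=YWRR U=WBRG F=BOGW D=OGYG B=RBYB
Query: D face = OGYG

Answer: O G Y G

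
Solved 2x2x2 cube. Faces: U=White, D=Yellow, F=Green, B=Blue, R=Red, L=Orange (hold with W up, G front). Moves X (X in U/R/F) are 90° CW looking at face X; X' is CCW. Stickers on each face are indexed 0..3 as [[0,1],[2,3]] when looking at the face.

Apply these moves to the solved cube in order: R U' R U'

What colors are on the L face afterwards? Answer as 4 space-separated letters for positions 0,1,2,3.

After move 1 (R): R=RRRR U=WGWG F=GYGY D=YBYB B=WBWB
After move 2 (U'): U=GGWW F=OOGY R=GYRR B=RRWB L=WBOO
After move 3 (R): R=RGRY U=GOWY F=OBGB D=YWYR B=WRGB
After move 4 (U'): U=OYGW F=WBGB R=OBRY B=RGGB L=WROO
Query: L face = WROO

Answer: W R O O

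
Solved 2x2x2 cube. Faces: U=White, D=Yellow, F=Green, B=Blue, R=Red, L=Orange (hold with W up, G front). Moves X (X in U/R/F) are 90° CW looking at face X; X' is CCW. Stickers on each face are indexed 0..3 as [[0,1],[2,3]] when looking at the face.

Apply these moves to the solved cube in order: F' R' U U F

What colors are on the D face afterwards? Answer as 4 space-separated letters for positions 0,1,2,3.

Answer: Y O Y G

Derivation:
After move 1 (F'): F=GGGG U=WWRR R=YRYR D=OOYY L=OWOW
After move 2 (R'): R=RRYY U=WBRB F=GWGR D=OGYG B=YBOB
After move 3 (U): U=RWBB F=RRGR R=YBYY B=OWOB L=GWOW
After move 4 (U): U=BRBW F=YBGR R=OWYY B=GWOB L=RROW
After move 5 (F): F=GYRB U=BRWR R=BWWY D=YOYG L=ROOG
Query: D face = YOYG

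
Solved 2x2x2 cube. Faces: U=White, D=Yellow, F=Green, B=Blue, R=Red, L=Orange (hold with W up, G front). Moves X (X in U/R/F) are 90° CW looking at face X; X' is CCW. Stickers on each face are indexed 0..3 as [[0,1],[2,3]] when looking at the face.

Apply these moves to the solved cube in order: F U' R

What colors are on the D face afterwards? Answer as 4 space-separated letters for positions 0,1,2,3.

After move 1 (F): F=GGGG U=WWOO R=WRWR D=RRYY L=OYOY
After move 2 (U'): U=WOWO F=OYGG R=GGWR B=WRBB L=BBOY
After move 3 (R): R=WGRG U=WYWG F=ORGY D=RBYW B=OROB
Query: D face = RBYW

Answer: R B Y W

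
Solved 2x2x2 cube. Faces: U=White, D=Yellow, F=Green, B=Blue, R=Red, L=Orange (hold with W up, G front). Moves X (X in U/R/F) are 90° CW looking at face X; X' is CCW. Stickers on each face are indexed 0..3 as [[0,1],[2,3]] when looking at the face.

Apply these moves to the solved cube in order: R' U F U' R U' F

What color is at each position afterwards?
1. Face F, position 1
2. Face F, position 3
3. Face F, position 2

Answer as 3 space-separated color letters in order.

After move 1 (R'): R=RRRR U=WBWB F=GWGW D=YGYG B=YBYB
After move 2 (U): U=WWBB F=RRGW R=YBRR B=OOYB L=GWOO
After move 3 (F): F=GRWR U=WWOW R=BBBR D=RYYG L=GYOG
After move 4 (U'): U=WWWO F=GYWR R=GRBR B=BBYB L=OOOG
After move 5 (R): R=BGRR U=WYWR F=GYWG D=RYYB B=OBWB
After move 6 (U'): U=YRWW F=OOWG R=GYRR B=BGWB L=OBOG
After move 7 (F): F=WOGO U=YRGB R=WYWR D=RGYB L=OROY
Query 1: F[1] = O
Query 2: F[3] = O
Query 3: F[2] = G

Answer: O O G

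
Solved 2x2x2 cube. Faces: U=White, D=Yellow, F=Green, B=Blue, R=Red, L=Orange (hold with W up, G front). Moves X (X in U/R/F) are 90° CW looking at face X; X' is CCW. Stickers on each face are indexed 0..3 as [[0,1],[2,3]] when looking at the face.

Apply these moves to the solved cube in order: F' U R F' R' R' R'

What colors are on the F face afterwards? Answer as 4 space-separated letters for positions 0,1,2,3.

Answer: O W Y O

Derivation:
After move 1 (F'): F=GGGG U=WWRR R=YRYR D=OOYY L=OWOW
After move 2 (U): U=RWRW F=YRGG R=BBYR B=OWBB L=GGOW
After move 3 (R): R=YBRB U=RRRG F=YOGY D=OBYO B=WWWB
After move 4 (F'): F=OYYG U=RRYR R=BBOB D=GWYO L=GGOR
After move 5 (R'): R=BBBO U=RWYW F=ORYR D=GYYG B=OWWB
After move 6 (R'): R=BOBB U=RWYO F=OWYW D=GRYR B=GWYB
After move 7 (R'): R=OBBB U=RYYG F=OWYO D=GWYW B=RWRB
Query: F face = OWYO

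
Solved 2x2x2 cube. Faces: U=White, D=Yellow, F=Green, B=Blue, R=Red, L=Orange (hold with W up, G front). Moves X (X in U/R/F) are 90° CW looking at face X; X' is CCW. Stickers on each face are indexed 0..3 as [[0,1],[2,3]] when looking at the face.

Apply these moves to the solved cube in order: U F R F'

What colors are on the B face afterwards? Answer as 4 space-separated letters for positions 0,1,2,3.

After move 1 (U): U=WWWW F=RRGG R=BBRR B=OOBB L=GGOO
After move 2 (F): F=GRGR U=WWOG R=WBWR D=RBYY L=GYOY
After move 3 (R): R=WWRB U=WROR F=GBGY D=RBYO B=GOWB
After move 4 (F'): F=BYGG U=WRWR R=BWRB D=YYYO L=GROO
Query: B face = GOWB

Answer: G O W B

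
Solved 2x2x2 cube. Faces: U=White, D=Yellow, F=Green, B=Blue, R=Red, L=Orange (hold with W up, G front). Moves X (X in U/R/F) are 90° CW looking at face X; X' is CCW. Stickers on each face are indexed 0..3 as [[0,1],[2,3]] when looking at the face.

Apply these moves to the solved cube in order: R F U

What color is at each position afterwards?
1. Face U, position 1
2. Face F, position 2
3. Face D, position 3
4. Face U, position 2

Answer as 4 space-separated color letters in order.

After move 1 (R): R=RRRR U=WGWG F=GYGY D=YBYB B=WBWB
After move 2 (F): F=GGYY U=WGOO R=WRGR D=RRYB L=OYOB
After move 3 (U): U=OWOG F=WRYY R=WBGR B=OYWB L=GGOB
Query 1: U[1] = W
Query 2: F[2] = Y
Query 3: D[3] = B
Query 4: U[2] = O

Answer: W Y B O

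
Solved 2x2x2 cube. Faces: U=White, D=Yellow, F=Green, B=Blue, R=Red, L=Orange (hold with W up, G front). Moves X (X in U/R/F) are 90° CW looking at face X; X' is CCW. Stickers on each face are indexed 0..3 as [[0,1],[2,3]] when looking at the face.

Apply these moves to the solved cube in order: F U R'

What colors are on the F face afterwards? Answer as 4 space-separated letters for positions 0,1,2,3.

After move 1 (F): F=GGGG U=WWOO R=WRWR D=RRYY L=OYOY
After move 2 (U): U=OWOW F=WRGG R=BBWR B=OYBB L=GGOY
After move 3 (R'): R=BRBW U=OBOO F=WWGW D=RRYG B=YYRB
Query: F face = WWGW

Answer: W W G W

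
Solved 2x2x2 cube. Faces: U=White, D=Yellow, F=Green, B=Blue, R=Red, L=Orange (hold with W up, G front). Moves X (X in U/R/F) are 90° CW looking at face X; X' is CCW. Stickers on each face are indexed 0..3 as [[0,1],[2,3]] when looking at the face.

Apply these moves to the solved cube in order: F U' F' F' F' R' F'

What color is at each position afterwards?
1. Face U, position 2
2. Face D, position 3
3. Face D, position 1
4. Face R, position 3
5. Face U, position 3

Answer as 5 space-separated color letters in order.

Answer: G Y R O W

Derivation:
After move 1 (F): F=GGGG U=WWOO R=WRWR D=RRYY L=OYOY
After move 2 (U'): U=WOWO F=OYGG R=GGWR B=WRBB L=BBOY
After move 3 (F'): F=YGOG U=WOGW R=RGRR D=BYYY L=BOOW
After move 4 (F'): F=GGYO U=WORR R=YGBR D=OWYY L=BWOG
After move 5 (F'): F=GOGY U=WOYB R=WGOR D=WGYY L=BROR
After move 6 (R'): R=GRWO U=WBYW F=GOGB D=WOYY B=YRGB
After move 7 (F'): F=OBGG U=WBGW R=ORWO D=RRYY L=BWOY
Query 1: U[2] = G
Query 2: D[3] = Y
Query 3: D[1] = R
Query 4: R[3] = O
Query 5: U[3] = W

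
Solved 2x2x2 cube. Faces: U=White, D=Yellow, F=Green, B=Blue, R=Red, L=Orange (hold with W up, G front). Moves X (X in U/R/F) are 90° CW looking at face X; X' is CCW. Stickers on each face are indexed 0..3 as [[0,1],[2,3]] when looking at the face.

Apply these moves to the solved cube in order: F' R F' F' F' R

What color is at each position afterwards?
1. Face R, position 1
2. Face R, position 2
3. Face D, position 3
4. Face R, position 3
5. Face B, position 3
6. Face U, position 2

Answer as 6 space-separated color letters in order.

After move 1 (F'): F=GGGG U=WWRR R=YRYR D=OOYY L=OWOW
After move 2 (R): R=YYRR U=WGRG F=GOGY D=OBYB B=RBWB
After move 3 (F'): F=OYGG U=WGYR R=BYOR D=WWYB L=OGOR
After move 4 (F'): F=YGOG U=WGBO R=WYWR D=GRYB L=OROY
After move 5 (F'): F=GGYO U=WGWW R=RYGR D=RYYB L=OOOB
After move 6 (R): R=GRRY U=WGWO F=GYYB D=RWYR B=WBGB
Query 1: R[1] = R
Query 2: R[2] = R
Query 3: D[3] = R
Query 4: R[3] = Y
Query 5: B[3] = B
Query 6: U[2] = W

Answer: R R R Y B W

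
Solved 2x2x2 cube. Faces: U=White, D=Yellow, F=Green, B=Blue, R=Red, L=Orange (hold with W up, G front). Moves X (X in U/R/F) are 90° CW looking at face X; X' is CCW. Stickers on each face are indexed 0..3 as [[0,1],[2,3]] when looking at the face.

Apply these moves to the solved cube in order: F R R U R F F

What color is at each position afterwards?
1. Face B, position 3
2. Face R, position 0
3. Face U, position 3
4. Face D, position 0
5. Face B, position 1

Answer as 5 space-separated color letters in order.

After move 1 (F): F=GGGG U=WWOO R=WRWR D=RRYY L=OYOY
After move 2 (R): R=WWRR U=WGOG F=GRGY D=RBYB B=OBWB
After move 3 (R): R=RWRW U=WROY F=GBGB D=RWYO B=GBGB
After move 4 (U): U=OWYR F=RWGB R=GBRW B=OYGB L=GBOY
After move 5 (R): R=RGWB U=OWYB F=RWGO D=RGYO B=RYWB
After move 6 (F): F=GROW U=OWYB R=YGBB D=WRYO L=GROG
After move 7 (F): F=OGWR U=OWGR R=YGBB D=BYYO L=GWOR
Query 1: B[3] = B
Query 2: R[0] = Y
Query 3: U[3] = R
Query 4: D[0] = B
Query 5: B[1] = Y

Answer: B Y R B Y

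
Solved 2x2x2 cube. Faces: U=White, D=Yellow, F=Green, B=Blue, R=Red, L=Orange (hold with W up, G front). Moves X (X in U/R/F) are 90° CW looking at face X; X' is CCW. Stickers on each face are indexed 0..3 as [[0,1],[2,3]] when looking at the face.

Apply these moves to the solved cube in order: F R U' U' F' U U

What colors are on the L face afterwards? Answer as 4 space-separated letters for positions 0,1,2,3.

After move 1 (F): F=GGGG U=WWOO R=WRWR D=RRYY L=OYOY
After move 2 (R): R=WWRR U=WGOG F=GRGY D=RBYB B=OBWB
After move 3 (U'): U=GGWO F=OYGY R=GRRR B=WWWB L=OBOY
After move 4 (U'): U=GOGW F=OBGY R=OYRR B=GRWB L=WWOY
After move 5 (F'): F=BYOG U=GOOR R=BYRR D=WYYB L=WWOG
After move 6 (U): U=OGRO F=BYOG R=GRRR B=WWWB L=BYOG
After move 7 (U): U=ROOG F=GROG R=WWRR B=BYWB L=BYOG
Query: L face = BYOG

Answer: B Y O G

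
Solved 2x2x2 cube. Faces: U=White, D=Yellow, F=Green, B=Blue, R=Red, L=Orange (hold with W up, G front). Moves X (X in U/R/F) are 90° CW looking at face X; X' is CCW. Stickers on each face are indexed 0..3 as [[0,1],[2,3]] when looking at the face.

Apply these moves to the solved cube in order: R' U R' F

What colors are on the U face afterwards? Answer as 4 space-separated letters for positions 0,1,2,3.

Answer: W Y O W

Derivation:
After move 1 (R'): R=RRRR U=WBWB F=GWGW D=YGYG B=YBYB
After move 2 (U): U=WWBB F=RRGW R=YBRR B=OOYB L=GWOO
After move 3 (R'): R=BRYR U=WYBO F=RWGB D=YRYW B=GOGB
After move 4 (F): F=GRBW U=WYOW R=BROR D=YBYW L=GYOR
Query: U face = WYOW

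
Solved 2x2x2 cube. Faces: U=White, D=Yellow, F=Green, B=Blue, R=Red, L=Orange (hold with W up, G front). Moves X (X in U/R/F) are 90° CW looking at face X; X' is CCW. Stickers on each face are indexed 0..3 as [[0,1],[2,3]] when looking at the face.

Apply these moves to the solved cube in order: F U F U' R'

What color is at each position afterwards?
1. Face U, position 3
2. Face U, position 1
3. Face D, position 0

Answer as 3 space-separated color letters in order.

Answer: O B W

Derivation:
After move 1 (F): F=GGGG U=WWOO R=WRWR D=RRYY L=OYOY
After move 2 (U): U=OWOW F=WRGG R=BBWR B=OYBB L=GGOY
After move 3 (F): F=GWGR U=OWYG R=OBWR D=WBYY L=GROR
After move 4 (U'): U=WGOY F=GRGR R=GWWR B=OBBB L=OYOR
After move 5 (R'): R=WRGW U=WBOO F=GGGY D=WRYR B=YBBB
Query 1: U[3] = O
Query 2: U[1] = B
Query 3: D[0] = W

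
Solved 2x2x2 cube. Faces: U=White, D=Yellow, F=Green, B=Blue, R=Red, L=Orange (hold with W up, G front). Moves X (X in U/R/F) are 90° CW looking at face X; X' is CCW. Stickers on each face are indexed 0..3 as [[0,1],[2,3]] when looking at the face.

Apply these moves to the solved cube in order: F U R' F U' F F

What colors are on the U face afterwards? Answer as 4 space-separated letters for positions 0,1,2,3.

Answer: B G B B

Derivation:
After move 1 (F): F=GGGG U=WWOO R=WRWR D=RRYY L=OYOY
After move 2 (U): U=OWOW F=WRGG R=BBWR B=OYBB L=GGOY
After move 3 (R'): R=BRBW U=OBOO F=WWGW D=RRYG B=YYRB
After move 4 (F): F=GWWW U=OBYG R=OROW D=BBYG L=GROR
After move 5 (U'): U=BGOY F=GRWW R=GWOW B=ORRB L=YYOR
After move 6 (F): F=WGWR U=BGRY R=OWYW D=OGYG L=YBOB
After move 7 (F): F=WWRG U=BGBB R=RWYW D=YOYG L=YOOG
Query: U face = BGBB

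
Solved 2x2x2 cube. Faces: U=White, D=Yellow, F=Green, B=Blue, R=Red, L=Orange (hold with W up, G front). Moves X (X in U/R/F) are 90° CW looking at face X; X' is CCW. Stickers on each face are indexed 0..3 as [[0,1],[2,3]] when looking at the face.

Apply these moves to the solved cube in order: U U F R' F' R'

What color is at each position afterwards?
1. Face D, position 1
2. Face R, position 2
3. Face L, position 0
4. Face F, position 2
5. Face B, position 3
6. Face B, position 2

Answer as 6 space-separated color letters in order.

After move 1 (U): U=WWWW F=RRGG R=BBRR B=OOBB L=GGOO
After move 2 (U): U=WWWW F=BBGG R=OORR B=GGBB L=RROO
After move 3 (F): F=GBGB U=WWOR R=WOWR D=ROYY L=RYOY
After move 4 (R'): R=ORWW U=WBOG F=GWGR D=RBYB B=YGOB
After move 5 (F'): F=WRGG U=WBOW R=BRRW D=YYYB L=RGOO
After move 6 (R'): R=RWBR U=WOOY F=WBGW D=YRYG B=BGYB
Query 1: D[1] = R
Query 2: R[2] = B
Query 3: L[0] = R
Query 4: F[2] = G
Query 5: B[3] = B
Query 6: B[2] = Y

Answer: R B R G B Y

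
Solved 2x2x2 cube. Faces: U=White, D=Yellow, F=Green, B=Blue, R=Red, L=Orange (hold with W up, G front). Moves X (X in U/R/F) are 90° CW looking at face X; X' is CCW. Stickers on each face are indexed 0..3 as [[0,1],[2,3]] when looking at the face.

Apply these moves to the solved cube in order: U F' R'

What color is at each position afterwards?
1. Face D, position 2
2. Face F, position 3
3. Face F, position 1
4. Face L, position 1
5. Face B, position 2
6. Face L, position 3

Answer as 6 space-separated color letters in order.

After move 1 (U): U=WWWW F=RRGG R=BBRR B=OOBB L=GGOO
After move 2 (F'): F=RGRG U=WWBR R=YBYR D=GOYY L=GWOW
After move 3 (R'): R=BRYY U=WBBO F=RWRR D=GGYG B=YOOB
Query 1: D[2] = Y
Query 2: F[3] = R
Query 3: F[1] = W
Query 4: L[1] = W
Query 5: B[2] = O
Query 6: L[3] = W

Answer: Y R W W O W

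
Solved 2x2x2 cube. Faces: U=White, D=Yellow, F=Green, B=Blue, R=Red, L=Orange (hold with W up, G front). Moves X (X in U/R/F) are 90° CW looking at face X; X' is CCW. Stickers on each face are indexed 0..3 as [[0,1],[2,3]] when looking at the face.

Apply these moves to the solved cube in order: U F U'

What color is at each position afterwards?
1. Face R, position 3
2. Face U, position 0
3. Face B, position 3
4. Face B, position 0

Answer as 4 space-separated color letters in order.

After move 1 (U): U=WWWW F=RRGG R=BBRR B=OOBB L=GGOO
After move 2 (F): F=GRGR U=WWOG R=WBWR D=RBYY L=GYOY
After move 3 (U'): U=WGWO F=GYGR R=GRWR B=WBBB L=OOOY
Query 1: R[3] = R
Query 2: U[0] = W
Query 3: B[3] = B
Query 4: B[0] = W

Answer: R W B W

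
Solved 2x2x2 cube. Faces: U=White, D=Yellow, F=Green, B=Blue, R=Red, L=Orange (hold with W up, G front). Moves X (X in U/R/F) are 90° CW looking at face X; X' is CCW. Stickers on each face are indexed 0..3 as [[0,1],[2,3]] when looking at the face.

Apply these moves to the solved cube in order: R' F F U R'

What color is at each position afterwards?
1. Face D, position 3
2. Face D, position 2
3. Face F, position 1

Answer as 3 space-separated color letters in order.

After move 1 (R'): R=RRRR U=WBWB F=GWGW D=YGYG B=YBYB
After move 2 (F): F=GGWW U=WBOO R=WRBR D=RRYG L=OYOG
After move 3 (F): F=WGWG U=WBGY R=OROR D=BWYG L=OROR
After move 4 (U): U=GWYB F=ORWG R=YBOR B=ORYB L=WGOR
After move 5 (R'): R=BRYO U=GYYO F=OWWB D=BRYG B=GRWB
Query 1: D[3] = G
Query 2: D[2] = Y
Query 3: F[1] = W

Answer: G Y W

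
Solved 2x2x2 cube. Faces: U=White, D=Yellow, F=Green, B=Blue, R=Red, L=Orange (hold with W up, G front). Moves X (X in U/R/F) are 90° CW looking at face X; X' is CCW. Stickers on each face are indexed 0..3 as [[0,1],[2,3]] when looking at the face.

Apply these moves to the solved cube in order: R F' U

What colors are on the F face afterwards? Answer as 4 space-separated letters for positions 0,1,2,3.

After move 1 (R): R=RRRR U=WGWG F=GYGY D=YBYB B=WBWB
After move 2 (F'): F=YYGG U=WGRR R=BRYR D=OOYB L=OGOW
After move 3 (U): U=RWRG F=BRGG R=WBYR B=OGWB L=YYOW
Query: F face = BRGG

Answer: B R G G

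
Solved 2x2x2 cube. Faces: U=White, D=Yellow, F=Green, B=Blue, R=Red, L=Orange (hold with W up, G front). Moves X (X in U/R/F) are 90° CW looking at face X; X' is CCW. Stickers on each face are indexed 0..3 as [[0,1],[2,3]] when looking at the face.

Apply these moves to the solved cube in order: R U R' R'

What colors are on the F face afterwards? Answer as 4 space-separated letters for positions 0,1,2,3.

After move 1 (R): R=RRRR U=WGWG F=GYGY D=YBYB B=WBWB
After move 2 (U): U=WWGG F=RRGY R=WBRR B=OOWB L=GYOO
After move 3 (R'): R=BRWR U=WWGO F=RWGG D=YRYY B=BOBB
After move 4 (R'): R=RRBW U=WBGB F=RWGO D=YWYG B=YORB
Query: F face = RWGO

Answer: R W G O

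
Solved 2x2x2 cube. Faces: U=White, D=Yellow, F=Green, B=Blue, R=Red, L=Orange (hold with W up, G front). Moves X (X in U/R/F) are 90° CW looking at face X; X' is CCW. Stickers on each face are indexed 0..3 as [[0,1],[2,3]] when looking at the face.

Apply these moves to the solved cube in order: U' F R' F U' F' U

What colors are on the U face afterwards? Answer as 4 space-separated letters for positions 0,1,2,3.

Answer: G B R Y

Derivation:
After move 1 (U'): U=WWWW F=OOGG R=GGRR B=RRBB L=BBOO
After move 2 (F): F=GOGO U=WWOB R=WGWR D=RGYY L=BYOY
After move 3 (R'): R=GRWW U=WBOR F=GWGB D=ROYO B=YRGB
After move 4 (F): F=GGBW U=WBYY R=ORRW D=WGYO L=BROO
After move 5 (U'): U=BYWY F=BRBW R=GGRW B=ORGB L=YROO
After move 6 (F'): F=RWBB U=BYGR R=GGWW D=ROYO L=YYOW
After move 7 (U): U=GBRY F=GGBB R=ORWW B=YYGB L=RWOW
Query: U face = GBRY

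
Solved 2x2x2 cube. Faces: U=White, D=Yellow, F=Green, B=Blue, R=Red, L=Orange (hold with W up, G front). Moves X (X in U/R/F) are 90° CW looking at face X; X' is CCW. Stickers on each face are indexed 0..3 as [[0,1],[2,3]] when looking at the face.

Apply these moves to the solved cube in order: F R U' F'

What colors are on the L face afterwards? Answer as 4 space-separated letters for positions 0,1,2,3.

Answer: O O O W

Derivation:
After move 1 (F): F=GGGG U=WWOO R=WRWR D=RRYY L=OYOY
After move 2 (R): R=WWRR U=WGOG F=GRGY D=RBYB B=OBWB
After move 3 (U'): U=GGWO F=OYGY R=GRRR B=WWWB L=OBOY
After move 4 (F'): F=YYOG U=GGGR R=BRRR D=BYYB L=OOOW
Query: L face = OOOW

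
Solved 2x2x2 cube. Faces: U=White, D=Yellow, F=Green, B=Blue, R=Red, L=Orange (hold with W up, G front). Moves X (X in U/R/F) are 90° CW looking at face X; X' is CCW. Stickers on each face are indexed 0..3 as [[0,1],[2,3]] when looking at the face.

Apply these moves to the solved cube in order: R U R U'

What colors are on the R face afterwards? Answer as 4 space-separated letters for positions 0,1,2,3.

Answer: R B R B

Derivation:
After move 1 (R): R=RRRR U=WGWG F=GYGY D=YBYB B=WBWB
After move 2 (U): U=WWGG F=RRGY R=WBRR B=OOWB L=GYOO
After move 3 (R): R=RWRB U=WRGY F=RBGB D=YWYO B=GOWB
After move 4 (U'): U=RYWG F=GYGB R=RBRB B=RWWB L=GOOO
Query: R face = RBRB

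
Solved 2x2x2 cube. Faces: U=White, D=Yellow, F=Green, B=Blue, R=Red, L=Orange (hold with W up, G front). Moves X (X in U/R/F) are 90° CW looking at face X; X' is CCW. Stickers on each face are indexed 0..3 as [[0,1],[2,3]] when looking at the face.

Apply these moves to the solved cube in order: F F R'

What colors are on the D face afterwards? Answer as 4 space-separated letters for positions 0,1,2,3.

Answer: W G Y G

Derivation:
After move 1 (F): F=GGGG U=WWOO R=WRWR D=RRYY L=OYOY
After move 2 (F): F=GGGG U=WWYY R=OROR D=WWYY L=OROR
After move 3 (R'): R=RROO U=WBYB F=GWGY D=WGYG B=YBWB
Query: D face = WGYG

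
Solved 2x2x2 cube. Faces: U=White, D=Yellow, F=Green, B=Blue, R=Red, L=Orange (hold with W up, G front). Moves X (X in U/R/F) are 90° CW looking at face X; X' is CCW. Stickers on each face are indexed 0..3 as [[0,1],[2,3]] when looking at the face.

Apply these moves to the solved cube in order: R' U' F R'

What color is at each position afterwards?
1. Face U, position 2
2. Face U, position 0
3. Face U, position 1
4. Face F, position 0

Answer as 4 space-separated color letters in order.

After move 1 (R'): R=RRRR U=WBWB F=GWGW D=YGYG B=YBYB
After move 2 (U'): U=BBWW F=OOGW R=GWRR B=RRYB L=YBOO
After move 3 (F): F=GOWO U=BBOB R=WWWR D=RGYG L=YYOG
After move 4 (R'): R=WRWW U=BYOR F=GBWB D=ROYO B=GRGB
Query 1: U[2] = O
Query 2: U[0] = B
Query 3: U[1] = Y
Query 4: F[0] = G

Answer: O B Y G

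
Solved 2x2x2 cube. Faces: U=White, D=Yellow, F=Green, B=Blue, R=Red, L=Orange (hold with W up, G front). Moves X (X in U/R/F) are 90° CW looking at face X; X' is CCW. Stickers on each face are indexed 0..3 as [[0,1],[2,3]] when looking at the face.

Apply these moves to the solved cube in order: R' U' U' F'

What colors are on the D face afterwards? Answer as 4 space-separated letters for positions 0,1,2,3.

After move 1 (R'): R=RRRR U=WBWB F=GWGW D=YGYG B=YBYB
After move 2 (U'): U=BBWW F=OOGW R=GWRR B=RRYB L=YBOO
After move 3 (U'): U=BWBW F=YBGW R=OORR B=GWYB L=RROO
After move 4 (F'): F=BWYG U=BWOR R=GOYR D=ROYG L=RWOB
Query: D face = ROYG

Answer: R O Y G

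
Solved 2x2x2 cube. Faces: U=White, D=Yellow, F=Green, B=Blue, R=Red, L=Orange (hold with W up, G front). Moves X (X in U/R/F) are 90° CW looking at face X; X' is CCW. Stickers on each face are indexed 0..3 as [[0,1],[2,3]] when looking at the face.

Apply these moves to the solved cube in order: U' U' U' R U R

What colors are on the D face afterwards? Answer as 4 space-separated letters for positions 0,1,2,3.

Answer: Y W Y G

Derivation:
After move 1 (U'): U=WWWW F=OOGG R=GGRR B=RRBB L=BBOO
After move 2 (U'): U=WWWW F=BBGG R=OORR B=GGBB L=RROO
After move 3 (U'): U=WWWW F=RRGG R=BBRR B=OOBB L=GGOO
After move 4 (R): R=RBRB U=WRWG F=RYGY D=YBYO B=WOWB
After move 5 (U): U=WWGR F=RBGY R=WORB B=GGWB L=RYOO
After move 6 (R): R=RWBO U=WBGY F=RBGO D=YWYG B=RGWB
Query: D face = YWYG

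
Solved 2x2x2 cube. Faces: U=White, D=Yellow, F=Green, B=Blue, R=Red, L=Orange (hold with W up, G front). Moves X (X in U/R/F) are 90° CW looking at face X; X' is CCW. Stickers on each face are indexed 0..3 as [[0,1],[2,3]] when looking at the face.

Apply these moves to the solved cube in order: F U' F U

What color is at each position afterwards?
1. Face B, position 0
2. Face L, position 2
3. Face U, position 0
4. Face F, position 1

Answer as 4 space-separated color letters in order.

After move 1 (F): F=GGGG U=WWOO R=WRWR D=RRYY L=OYOY
After move 2 (U'): U=WOWO F=OYGG R=GGWR B=WRBB L=BBOY
After move 3 (F): F=GOGY U=WOYB R=WGOR D=WGYY L=BROR
After move 4 (U): U=YWBO F=WGGY R=WROR B=BRBB L=GOOR
Query 1: B[0] = B
Query 2: L[2] = O
Query 3: U[0] = Y
Query 4: F[1] = G

Answer: B O Y G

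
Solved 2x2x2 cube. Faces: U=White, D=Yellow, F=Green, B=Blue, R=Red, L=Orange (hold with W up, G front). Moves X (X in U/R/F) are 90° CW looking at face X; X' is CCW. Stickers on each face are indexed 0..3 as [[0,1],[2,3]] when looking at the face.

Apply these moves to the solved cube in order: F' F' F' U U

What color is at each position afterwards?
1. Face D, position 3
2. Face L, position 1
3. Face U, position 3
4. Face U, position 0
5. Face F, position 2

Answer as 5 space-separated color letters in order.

After move 1 (F'): F=GGGG U=WWRR R=YRYR D=OOYY L=OWOW
After move 2 (F'): F=GGGG U=WWYY R=OROR D=WWYY L=OROR
After move 3 (F'): F=GGGG U=WWOO R=WRWR D=RRYY L=OYOY
After move 4 (U): U=OWOW F=WRGG R=BBWR B=OYBB L=GGOY
After move 5 (U): U=OOWW F=BBGG R=OYWR B=GGBB L=WROY
Query 1: D[3] = Y
Query 2: L[1] = R
Query 3: U[3] = W
Query 4: U[0] = O
Query 5: F[2] = G

Answer: Y R W O G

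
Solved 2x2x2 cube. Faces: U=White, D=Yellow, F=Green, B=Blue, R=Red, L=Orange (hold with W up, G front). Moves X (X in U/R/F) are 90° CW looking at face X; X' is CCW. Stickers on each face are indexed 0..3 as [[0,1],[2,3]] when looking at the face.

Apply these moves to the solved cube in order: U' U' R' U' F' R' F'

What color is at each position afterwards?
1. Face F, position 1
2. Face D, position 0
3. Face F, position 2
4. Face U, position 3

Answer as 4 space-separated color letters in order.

After move 1 (U'): U=WWWW F=OOGG R=GGRR B=RRBB L=BBOO
After move 2 (U'): U=WWWW F=BBGG R=OORR B=GGBB L=RROO
After move 3 (R'): R=OROR U=WBWG F=BWGW D=YBYG B=YGYB
After move 4 (U'): U=BGWW F=RRGW R=BWOR B=ORYB L=YGOO
After move 5 (F'): F=RWRG U=BGBO R=BWYR D=GOYG L=YWOW
After move 6 (R'): R=WRBY U=BYBO F=RGRO D=GWYG B=GROB
After move 7 (F'): F=GORR U=BYWB R=WRGY D=WWYG L=YOOB
Query 1: F[1] = O
Query 2: D[0] = W
Query 3: F[2] = R
Query 4: U[3] = B

Answer: O W R B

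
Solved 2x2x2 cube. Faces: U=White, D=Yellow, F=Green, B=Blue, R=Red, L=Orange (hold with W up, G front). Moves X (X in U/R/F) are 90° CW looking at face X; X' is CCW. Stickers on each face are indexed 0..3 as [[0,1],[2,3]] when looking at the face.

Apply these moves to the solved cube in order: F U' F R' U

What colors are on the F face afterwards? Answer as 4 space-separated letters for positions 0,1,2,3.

After move 1 (F): F=GGGG U=WWOO R=WRWR D=RRYY L=OYOY
After move 2 (U'): U=WOWO F=OYGG R=GGWR B=WRBB L=BBOY
After move 3 (F): F=GOGY U=WOYB R=WGOR D=WGYY L=BROR
After move 4 (R'): R=GRWO U=WBYW F=GOGB D=WOYY B=YRGB
After move 5 (U): U=YWWB F=GRGB R=YRWO B=BRGB L=GOOR
Query: F face = GRGB

Answer: G R G B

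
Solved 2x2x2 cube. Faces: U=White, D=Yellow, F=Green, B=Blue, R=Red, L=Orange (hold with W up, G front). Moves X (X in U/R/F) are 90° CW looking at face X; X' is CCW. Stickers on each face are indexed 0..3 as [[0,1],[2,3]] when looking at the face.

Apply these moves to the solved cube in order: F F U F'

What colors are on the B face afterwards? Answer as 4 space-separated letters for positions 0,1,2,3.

Answer: O R B B

Derivation:
After move 1 (F): F=GGGG U=WWOO R=WRWR D=RRYY L=OYOY
After move 2 (F): F=GGGG U=WWYY R=OROR D=WWYY L=OROR
After move 3 (U): U=YWYW F=ORGG R=BBOR B=ORBB L=GGOR
After move 4 (F'): F=RGOG U=YWBO R=WBWR D=GRYY L=GWOY
Query: B face = ORBB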